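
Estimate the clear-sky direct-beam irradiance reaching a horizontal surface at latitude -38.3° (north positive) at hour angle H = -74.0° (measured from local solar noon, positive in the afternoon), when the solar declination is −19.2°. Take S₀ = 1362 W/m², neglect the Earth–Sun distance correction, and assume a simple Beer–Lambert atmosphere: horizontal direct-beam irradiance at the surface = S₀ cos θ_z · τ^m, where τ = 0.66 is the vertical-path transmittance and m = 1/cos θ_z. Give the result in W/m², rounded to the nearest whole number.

201 W/m²

cos θ_z = sin φ sin δ + cos φ cos δ cos H = (-0.6198)(-0.3289) + (0.7848)(0.9444)(0.2756) = 0.4081.
Air mass m = 1/cos θ_z = 1/0.4081 = 2.450; τ^m = 0.66^2.450 = 0.3613.
Surface direct beam = 1362 × 0.4081 × 0.3613 = 200.82 W/m².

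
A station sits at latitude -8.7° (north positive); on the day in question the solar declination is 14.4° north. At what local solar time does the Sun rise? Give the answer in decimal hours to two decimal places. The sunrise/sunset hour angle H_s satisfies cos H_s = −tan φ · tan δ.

6.15 h

cos H_s = −tan(-8.7°) · tan(14.4°) = 0.0393, so H_s = arccos(0.0393) = 87.75°.
Sunrise is at 12 − H_s/15 = 12 − 5.850 = 6.150 h local solar time.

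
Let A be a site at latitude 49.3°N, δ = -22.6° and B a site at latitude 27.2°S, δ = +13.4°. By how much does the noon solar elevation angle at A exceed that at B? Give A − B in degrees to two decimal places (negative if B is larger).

A: 90° − |49.3 − (-22.6)| = 18.10°.
B: 90° − |-27.2 − (13.4)| = 49.40°.
A − B = 18.10 − 49.40 = -31.30°.

-31.30°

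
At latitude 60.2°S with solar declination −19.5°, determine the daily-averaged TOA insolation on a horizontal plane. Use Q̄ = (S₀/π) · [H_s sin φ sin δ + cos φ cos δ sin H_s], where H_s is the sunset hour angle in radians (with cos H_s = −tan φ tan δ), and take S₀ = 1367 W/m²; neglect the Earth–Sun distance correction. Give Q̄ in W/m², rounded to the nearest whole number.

442 W/m²

−tan φ tan δ = −(-1.7461)(-0.3541) = -0.6183; H_s = arccos(-0.6183) = 128.19°. In radians, H_s = 2.2373.
H_s sin φ sin δ = 2.2373 × -0.8678 × -0.3338 = 0.6481.
cos φ cos δ sin H_s = 0.4970 × 0.9426 × 0.7860 = 0.3682.
Q̄ = (1367/π) × (0.6481 + 0.3682) = 435.13 × 1.0163 = 442.22 W/m².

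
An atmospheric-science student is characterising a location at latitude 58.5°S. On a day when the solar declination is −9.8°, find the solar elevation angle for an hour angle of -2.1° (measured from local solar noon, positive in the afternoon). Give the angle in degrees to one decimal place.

41.3°

cos θ_z = sin φ sin δ + cos φ cos δ cos H = (-0.8526)(-0.1702) + (0.5225)(0.9854)(0.9993) = 0.6596.
θ_z = arccos(0.6596) = 48.73°, so the elevation is 90° − 48.73° = 41.27°.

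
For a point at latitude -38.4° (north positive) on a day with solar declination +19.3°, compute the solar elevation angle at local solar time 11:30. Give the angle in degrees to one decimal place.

31.9°

Hour angle H = 15° × (11.5 − 12) = -7.50°.
cos θ_z = sin φ sin δ + cos φ cos δ cos H = (-0.6211)(0.3305) + (0.7837)(0.9438)(0.9914) = 0.5280.
θ_z = arccos(0.5280) = 58.13°, so the elevation is 90° − 58.13° = 31.87°.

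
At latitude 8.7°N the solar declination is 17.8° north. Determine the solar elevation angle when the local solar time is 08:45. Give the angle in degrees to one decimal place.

41.8°

Hour angle H = 15° × (8.75 − 12) = -48.75°.
With φ = 8.7°, δ = 17.8°, H = -48.75°: sin φ sin δ = 0.0462, cos φ cos δ cos H = 0.6206, so cos θ_z = 0.6668.
θ_z = arccos(0.6668) = 48.18°, so the elevation is 90° − 48.18° = 41.82°.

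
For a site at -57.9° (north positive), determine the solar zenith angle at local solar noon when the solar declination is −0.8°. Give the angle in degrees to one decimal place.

At local solar noon the hour angle is zero, so the zenith angle is |φ − δ| = |-57.9° − (-0.8°)| = 57.1°.

57.1°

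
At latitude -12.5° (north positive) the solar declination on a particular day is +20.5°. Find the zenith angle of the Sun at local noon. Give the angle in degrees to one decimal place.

At local solar noon the hour angle is zero, so the zenith angle is |φ − δ| = |-12.5° − (20.5°)| = 33.0°.

33.0°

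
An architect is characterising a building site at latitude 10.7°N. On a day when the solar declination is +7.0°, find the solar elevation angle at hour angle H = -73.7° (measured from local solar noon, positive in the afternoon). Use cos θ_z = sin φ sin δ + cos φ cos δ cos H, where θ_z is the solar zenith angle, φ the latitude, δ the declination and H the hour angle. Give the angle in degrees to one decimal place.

17.2°

With φ = 10.7°, δ = 7.0°, H = -73.70°: sin φ sin δ = 0.0226, cos φ cos δ cos H = 0.2737, so cos θ_z = 0.2963.
θ_z = arccos(0.2963) = 72.76°, so the elevation is 90° − 72.76° = 17.24°.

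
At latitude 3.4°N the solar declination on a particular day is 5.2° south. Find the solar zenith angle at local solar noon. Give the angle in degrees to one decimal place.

8.6°

At local solar noon the hour angle is zero, so the zenith angle is |φ − δ| = |3.4° − (-5.2°)| = 8.6°.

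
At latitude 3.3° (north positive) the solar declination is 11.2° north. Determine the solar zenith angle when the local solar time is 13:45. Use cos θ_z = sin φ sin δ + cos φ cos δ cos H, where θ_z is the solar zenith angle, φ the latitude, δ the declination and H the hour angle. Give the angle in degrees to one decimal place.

27.2°

Hour angle H = 15° × (13.75 − 12) = 26.25°.
cos θ_z = sin φ sin δ + cos φ cos δ cos H = (0.0576)(0.1942) + (0.9983)(0.9810)(0.8969) = 0.8895.
θ_z = arccos(0.8895) = 27.19°.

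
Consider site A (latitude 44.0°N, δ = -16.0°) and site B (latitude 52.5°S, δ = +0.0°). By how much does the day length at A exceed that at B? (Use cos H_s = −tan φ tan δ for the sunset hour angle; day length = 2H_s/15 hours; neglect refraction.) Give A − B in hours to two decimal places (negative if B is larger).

A: H_s = arccos(−tan 44.0° · tan -16.0°) = 73.92°, so 2H_s/15 = 9.8560 h.
B: H_s = arccos(−tan -52.5° · tan 0.0°) = 90.00°, so 2H_s/15 = 12.0000 h.
A − B = 9.8560 − 12.0000 = -2.1440 h.

-2.14 h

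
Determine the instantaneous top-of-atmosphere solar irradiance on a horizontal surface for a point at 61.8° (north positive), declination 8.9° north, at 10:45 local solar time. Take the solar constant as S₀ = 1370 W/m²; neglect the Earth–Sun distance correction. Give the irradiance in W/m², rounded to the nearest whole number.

792 W/m²

Hour angle H = 15° × (10.75 − 12) = -18.75°.
cos θ_z = sin(61.8°) sin(8.9°) + cos(61.8°) cos(8.9°) cos(-18.75°) = 0.1363 + 0.4421 = 0.5784.
Top-of-atmosphere irradiance = S₀ cos θ_z = 1370 × 0.5784 = 792.41 W/m².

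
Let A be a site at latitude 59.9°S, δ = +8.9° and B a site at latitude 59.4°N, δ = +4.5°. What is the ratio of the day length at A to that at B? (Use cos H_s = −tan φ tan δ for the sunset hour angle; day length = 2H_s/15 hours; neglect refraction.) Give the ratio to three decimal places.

A: H_s = arccos(−tan -59.9° · tan 8.9°) = 74.33°, so 2H_s/15 = 9.9107 h.
B: H_s = arccos(−tan 59.4° · tan 4.5°) = 97.65°, so 2H_s/15 = 13.0200 h.
Ratio A/B = 9.9107 / 13.0200 = 0.7612.

0.761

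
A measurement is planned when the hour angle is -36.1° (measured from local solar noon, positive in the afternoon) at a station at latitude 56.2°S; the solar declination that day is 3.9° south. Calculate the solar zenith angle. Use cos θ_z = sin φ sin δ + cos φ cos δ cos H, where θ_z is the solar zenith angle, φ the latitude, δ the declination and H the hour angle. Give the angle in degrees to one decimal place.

With φ = -56.2°, δ = -3.9°, H = -36.10°: sin φ sin δ = 0.0565, cos φ cos δ cos H = 0.4484, so cos θ_z = 0.5049.
θ_z = arccos(0.5049) = 59.68°.

59.7°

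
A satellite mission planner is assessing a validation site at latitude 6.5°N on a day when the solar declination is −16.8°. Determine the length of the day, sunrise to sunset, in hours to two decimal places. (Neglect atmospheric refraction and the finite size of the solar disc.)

11.74 hours

cos H_s = −tan(6.5°) · tan(-16.8°) = 0.0344, so H_s = arccos(0.0344) = 88.03°.
Day length = 2 H_s / 15° h⁻¹ = 176.06° / 15 = 11.737 h.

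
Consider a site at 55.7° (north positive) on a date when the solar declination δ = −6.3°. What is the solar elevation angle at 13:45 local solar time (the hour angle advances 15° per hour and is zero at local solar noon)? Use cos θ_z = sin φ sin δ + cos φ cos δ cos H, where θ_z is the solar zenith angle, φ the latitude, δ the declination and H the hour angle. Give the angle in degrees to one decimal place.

Hour angle H = 15° × (13.75 − 12) = 26.25°.
With φ = 55.7°, δ = -6.3°, H = 26.25°: sin φ sin δ = -0.0907, cos φ cos δ cos H = 0.5024, so cos θ_z = 0.4117.
θ_z = arccos(0.4117) = 65.69°, so the elevation is 90° − 65.69° = 24.31°.

24.3°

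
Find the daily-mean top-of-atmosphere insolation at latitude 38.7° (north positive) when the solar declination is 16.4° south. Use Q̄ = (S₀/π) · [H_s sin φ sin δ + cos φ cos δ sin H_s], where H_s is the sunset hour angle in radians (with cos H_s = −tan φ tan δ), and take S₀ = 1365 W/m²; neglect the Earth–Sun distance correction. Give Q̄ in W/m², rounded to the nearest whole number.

214 W/m²

−tan φ tan δ = −(0.8012)(-0.2943) = 0.2358; H_s = arccos(0.2358) = 76.36°. In radians, H_s = 1.3327.
H_s sin φ sin δ = 1.3327 × 0.6252 × -0.2823 = -0.2352.
cos φ cos δ sin H_s = 0.7804 × 0.9593 × 0.9718 = 0.7275.
Q̄ = (1365/π) × (-0.2352 + 0.7275) = 434.49 × 0.4923 = 213.90 W/m².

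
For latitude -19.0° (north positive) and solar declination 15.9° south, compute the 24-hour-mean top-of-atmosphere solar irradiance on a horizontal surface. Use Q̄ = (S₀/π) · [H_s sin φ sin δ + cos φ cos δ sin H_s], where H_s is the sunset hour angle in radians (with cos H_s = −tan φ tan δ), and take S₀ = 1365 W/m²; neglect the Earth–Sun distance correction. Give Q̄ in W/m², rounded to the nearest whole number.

458 W/m²

The sunset hour angle satisfies cos H_s = −tan φ tan δ = -0.0981, giving H_s = 95.63°. In radians, H_s = 1.6691.
H_s sin φ sin δ = 1.6691 × -0.3256 × -0.2740 = 0.1489.
cos φ cos δ sin H_s = 0.9455 × 0.9617 × 0.9952 = 0.9049.
Q̄ = (1365/π) × (0.1489 + 0.9049) = 434.49 × 1.0538 = 457.87 W/m².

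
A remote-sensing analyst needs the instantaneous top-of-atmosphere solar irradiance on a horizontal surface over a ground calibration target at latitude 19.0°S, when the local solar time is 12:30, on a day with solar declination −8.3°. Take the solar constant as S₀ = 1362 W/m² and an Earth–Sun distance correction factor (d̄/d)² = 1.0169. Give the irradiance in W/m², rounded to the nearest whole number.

1350 W/m²

Hour angle H = 15° × (12.5 − 12) = 7.50°.
cos θ_z = sin(-19.0°) sin(-8.3°) + cos(-19.0°) cos(-8.3°) cos(7.50°) = 0.0470 + 0.9276 = 0.9746.
Top-of-atmosphere irradiance = S₀ (d̄/d)² cos θ_z = 1362 × 1.0169 × 0.9746 = 1349.84 W/m².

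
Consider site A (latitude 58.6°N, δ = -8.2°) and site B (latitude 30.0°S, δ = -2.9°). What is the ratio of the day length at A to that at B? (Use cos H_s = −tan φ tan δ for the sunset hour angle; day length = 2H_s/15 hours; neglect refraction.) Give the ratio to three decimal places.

A: H_s = arccos(−tan 58.6° · tan -8.2°) = 76.34°, so 2H_s/15 = 10.1787 h.
B: H_s = arccos(−tan -30.0° · tan -2.9°) = 91.68°, so 2H_s/15 = 12.2240 h.
Ratio A/B = 10.1787 / 12.2240 = 0.8327.

0.833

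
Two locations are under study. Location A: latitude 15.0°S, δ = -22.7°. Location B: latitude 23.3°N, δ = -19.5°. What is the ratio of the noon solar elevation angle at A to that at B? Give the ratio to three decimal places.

1.744

A: 90° − |-15.0 − (-22.7)| = 82.30°.
B: 90° − |23.3 − (-19.5)| = 47.20°.
Ratio A/B = 82.3000 / 47.2000 = 1.7436.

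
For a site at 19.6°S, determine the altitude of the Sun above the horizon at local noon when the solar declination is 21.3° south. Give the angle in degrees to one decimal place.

88.3°

At local solar noon the hour angle is zero, so the elevation is 90° − |φ − δ| = 90° − |-19.6° − (-21.3°)| = 90° − 1.7° = 88.3°.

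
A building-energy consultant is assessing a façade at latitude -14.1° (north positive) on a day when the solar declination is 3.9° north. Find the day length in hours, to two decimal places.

−tan φ tan δ = −(-0.2512)(0.0682) = 0.0171; H_s = arccos(0.0171) = 89.02°.
Day length = 2 H_s / 15° h⁻¹ = 178.04° / 15 = 11.869 h.

11.87 hours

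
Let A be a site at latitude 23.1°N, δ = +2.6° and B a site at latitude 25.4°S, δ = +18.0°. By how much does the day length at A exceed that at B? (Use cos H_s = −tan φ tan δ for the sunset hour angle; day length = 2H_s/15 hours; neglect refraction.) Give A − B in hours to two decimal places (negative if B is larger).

A: H_s = arccos(−tan 23.1° · tan 2.6°) = 91.11°, so 2H_s/15 = 12.1480 h.
B: H_s = arccos(−tan -25.4° · tan 18.0°) = 81.12°, so 2H_s/15 = 10.8160 h.
A − B = 12.1480 − 10.8160 = 1.3320 h.

+1.33 h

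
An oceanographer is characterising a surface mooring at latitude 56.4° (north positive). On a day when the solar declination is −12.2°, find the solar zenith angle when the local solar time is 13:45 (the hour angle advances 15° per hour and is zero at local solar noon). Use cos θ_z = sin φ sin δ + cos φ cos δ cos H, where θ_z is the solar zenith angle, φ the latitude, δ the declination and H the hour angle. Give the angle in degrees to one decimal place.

Hour angle H = 15° × (13.75 − 12) = 26.25°.
cos θ_z = sin(56.4°) sin(-12.2°) + cos(56.4°) cos(-12.2°) cos(26.25°) = -0.1760 + 0.4851 = 0.3091.
θ_z = arccos(0.3091) = 71.99°.

72.0°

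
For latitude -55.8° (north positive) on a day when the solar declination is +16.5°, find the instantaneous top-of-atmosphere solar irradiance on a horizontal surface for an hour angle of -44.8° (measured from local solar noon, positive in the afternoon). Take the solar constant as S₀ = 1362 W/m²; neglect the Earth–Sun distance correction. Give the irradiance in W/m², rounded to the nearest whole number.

cos θ_z = sin(-55.8°) sin(16.5°) + cos(-55.8°) cos(16.5°) cos(-44.80°) = -0.2349 + 0.3824 = 0.1475.
Top-of-atmosphere irradiance = S₀ cos θ_z = 1362 × 0.1475 = 200.89 W/m².

201 W/m²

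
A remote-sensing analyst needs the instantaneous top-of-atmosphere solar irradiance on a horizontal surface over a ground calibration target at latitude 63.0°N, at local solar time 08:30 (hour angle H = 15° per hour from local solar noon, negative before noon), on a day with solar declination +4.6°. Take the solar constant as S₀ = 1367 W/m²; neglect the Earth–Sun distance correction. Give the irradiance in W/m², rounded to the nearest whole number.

Hour angle H = 15° × (8.5 − 12) = -52.50°.
With φ = 63.0°, δ = 4.6°, H = -52.50°: sin φ sin δ = 0.0715, cos φ cos δ cos H = 0.2755, so cos θ_z = 0.3470.
Top-of-atmosphere irradiance = S₀ cos θ_z = 1367 × 0.3470 = 474.35 W/m².

474 W/m²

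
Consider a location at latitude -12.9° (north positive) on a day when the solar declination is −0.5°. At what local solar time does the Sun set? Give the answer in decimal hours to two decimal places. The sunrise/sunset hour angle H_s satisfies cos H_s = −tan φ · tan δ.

The sunset hour angle satisfies cos H_s = −tan φ tan δ = -0.0020, giving H_s = 90.11°.
Sunset is at 12 + H_s/15 = 12 + 6.007 = 18.007 h local solar time.

18.01 h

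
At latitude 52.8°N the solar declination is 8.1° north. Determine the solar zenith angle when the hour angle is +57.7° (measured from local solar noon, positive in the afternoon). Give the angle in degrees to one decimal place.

64.4°

cos θ_z = sin φ sin δ + cos φ cos δ cos H = (0.7965)(0.1409) + (0.6046)(0.9900)(0.5344) = 0.4321.
θ_z = arccos(0.4321) = 64.40°.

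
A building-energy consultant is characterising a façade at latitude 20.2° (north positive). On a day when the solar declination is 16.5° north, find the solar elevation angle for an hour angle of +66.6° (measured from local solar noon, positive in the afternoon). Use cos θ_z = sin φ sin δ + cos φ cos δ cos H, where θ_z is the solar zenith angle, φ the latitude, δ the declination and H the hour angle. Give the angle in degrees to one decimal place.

27.1°

With φ = 20.2°, δ = 16.5°, H = 66.60°: sin φ sin δ = 0.0981, cos φ cos δ cos H = 0.3574, so cos θ_z = 0.4555.
θ_z = arccos(0.4555) = 62.90°, so the elevation is 90° − 62.90° = 27.10°.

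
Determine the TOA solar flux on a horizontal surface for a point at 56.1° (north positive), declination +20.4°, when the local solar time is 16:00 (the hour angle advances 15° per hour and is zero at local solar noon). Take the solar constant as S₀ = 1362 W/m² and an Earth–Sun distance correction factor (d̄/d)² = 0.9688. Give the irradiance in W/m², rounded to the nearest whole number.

727 W/m²

Hour angle H = 15° × (16 − 12) = 60.00°.
cos θ_z = sin(56.1°) sin(20.4°) + cos(56.1°) cos(20.4°) cos(60.00°) = 0.2893 + 0.2614 = 0.5507.
Top-of-atmosphere irradiance = S₀ (d̄/d)² cos θ_z = 1362 × 0.9688 × 0.5507 = 726.65 W/m².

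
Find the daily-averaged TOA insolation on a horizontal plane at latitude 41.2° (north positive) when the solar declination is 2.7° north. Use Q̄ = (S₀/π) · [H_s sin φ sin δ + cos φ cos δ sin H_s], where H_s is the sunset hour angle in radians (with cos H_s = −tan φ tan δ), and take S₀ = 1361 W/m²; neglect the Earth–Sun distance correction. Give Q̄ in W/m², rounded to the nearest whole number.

347 W/m²

cos H_s = −tan(41.2°) · tan(2.7°) = -0.0413, so H_s = arccos(-0.0413) = 92.37°. In radians, H_s = 1.6122.
H_s sin φ sin δ = 1.6122 × 0.6587 × 0.0471 = 0.0500.
cos φ cos δ sin H_s = 0.7524 × 0.9989 × 0.9991 = 0.7509.
Q̄ = (1361/π) × (0.0500 + 0.7509) = 433.22 × 0.8009 = 346.97 W/m².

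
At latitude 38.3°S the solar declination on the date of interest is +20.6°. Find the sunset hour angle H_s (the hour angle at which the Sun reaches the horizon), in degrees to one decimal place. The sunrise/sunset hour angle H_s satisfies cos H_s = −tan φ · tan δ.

72.7°

cos H_s = −tan(-38.3°) · tan(20.6°) = 0.2968, so H_s = arccos(0.2968) = 72.73°.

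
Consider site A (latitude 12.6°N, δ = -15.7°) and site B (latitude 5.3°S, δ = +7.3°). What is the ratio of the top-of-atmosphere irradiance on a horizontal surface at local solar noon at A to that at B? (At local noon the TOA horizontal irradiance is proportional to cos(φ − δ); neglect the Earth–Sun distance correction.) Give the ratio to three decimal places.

A: cos θ_z = cos(12.6° − (-15.7°)) = 0.8805.
B: cos θ_z = cos(-5.3° − (7.3°)) = 0.9759.
Ratio A/B = 0.8805 / 0.9759 = 0.9022.

0.902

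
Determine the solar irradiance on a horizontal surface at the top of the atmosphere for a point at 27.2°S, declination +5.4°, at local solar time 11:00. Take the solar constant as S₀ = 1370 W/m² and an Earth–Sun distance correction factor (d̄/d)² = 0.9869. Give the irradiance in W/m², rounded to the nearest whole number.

Hour angle H = 15° × (11 − 12) = -15.00°.
cos θ_z = sin φ sin δ + cos φ cos δ cos H = (-0.4571)(0.0941) + (0.8894)(0.9956)(0.9659) = 0.8123.
Top-of-atmosphere irradiance = S₀ (d̄/d)² cos θ_z = 1370 × 0.9869 × 0.8123 = 1098.27 W/m².

1098 W/m²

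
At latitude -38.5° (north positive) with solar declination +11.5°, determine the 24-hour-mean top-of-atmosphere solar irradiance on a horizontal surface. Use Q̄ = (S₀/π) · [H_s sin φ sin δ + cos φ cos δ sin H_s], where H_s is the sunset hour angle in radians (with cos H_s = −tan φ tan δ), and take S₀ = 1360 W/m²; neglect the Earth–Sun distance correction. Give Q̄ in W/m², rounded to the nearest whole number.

cos H_s = −tan(-38.5°) · tan(11.5°) = 0.1618, so H_s = arccos(0.1618) = 80.69°. In radians, H_s = 1.4083.
H_s sin φ sin δ = 1.4083 × -0.6225 × 0.1994 = -0.1748.
cos φ cos δ sin H_s = 0.7826 × 0.9799 × 0.9868 = 0.7567.
Q̄ = (1360/π) × (-0.1748 + 0.7567) = 432.90 × 0.5819 = 251.90 W/m².

252 W/m²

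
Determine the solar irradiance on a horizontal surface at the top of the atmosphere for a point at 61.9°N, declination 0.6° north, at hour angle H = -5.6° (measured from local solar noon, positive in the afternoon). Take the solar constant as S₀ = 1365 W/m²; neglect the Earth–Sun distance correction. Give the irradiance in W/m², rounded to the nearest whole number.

With φ = 61.9°, δ = 0.6°, H = -5.60°: sin φ sin δ = 0.0092, cos φ cos δ cos H = 0.4687, so cos θ_z = 0.4779.
Top-of-atmosphere irradiance = S₀ cos θ_z = 1365 × 0.4779 = 652.33 W/m².

652 W/m²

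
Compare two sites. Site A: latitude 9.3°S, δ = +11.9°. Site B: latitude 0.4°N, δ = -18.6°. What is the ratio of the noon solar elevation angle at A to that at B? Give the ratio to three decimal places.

A: 90° − |-9.3 − (11.9)| = 68.80°.
B: 90° − |0.4 − (-18.6)| = 71.00°.
Ratio A/B = 68.8000 / 71.0000 = 0.9690.

0.969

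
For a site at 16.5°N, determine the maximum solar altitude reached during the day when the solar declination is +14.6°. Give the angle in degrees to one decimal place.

88.1°

At local solar noon the hour angle is zero, so the elevation is 90° − |φ − δ| = 90° − |16.5° − (14.6°)| = 90° − 1.9° = 88.1°.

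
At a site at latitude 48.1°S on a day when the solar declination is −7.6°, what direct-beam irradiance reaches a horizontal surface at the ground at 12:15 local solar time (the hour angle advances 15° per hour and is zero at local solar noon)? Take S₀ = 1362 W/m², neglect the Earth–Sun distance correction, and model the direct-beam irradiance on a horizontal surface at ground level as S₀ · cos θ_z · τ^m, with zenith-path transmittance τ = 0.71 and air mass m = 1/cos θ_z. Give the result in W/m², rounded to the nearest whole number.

Hour angle H = 15° × (12.25 − 12) = 3.75°.
With φ = -48.1°, δ = -7.6°, H = 3.75°: sin φ sin δ = 0.0984, cos φ cos δ cos H = 0.6605, so cos θ_z = 0.7589.
Air mass m = 1/cos θ_z = 1/0.7589 = 1.318; τ^m = 0.71^1.318 = 0.6367.
Surface direct beam = 1362 × 0.7589 × 0.6367 = 658.11 W/m².

658 W/m²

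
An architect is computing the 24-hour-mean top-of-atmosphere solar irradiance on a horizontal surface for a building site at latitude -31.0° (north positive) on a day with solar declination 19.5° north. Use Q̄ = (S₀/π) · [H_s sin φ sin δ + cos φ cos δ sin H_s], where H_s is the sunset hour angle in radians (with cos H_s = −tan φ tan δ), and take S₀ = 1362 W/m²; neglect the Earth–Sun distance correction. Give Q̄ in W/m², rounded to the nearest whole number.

−tan φ tan δ = −(-0.6009)(0.3541) = 0.2128; H_s = arccos(0.2128) = 77.71°. In radians, H_s = 1.3563.
H_s sin φ sin δ = 1.3563 × -0.5150 × 0.3338 = -0.2332.
cos φ cos δ sin H_s = 0.8572 × 0.9426 × 0.9771 = 0.7895.
Q̄ = (1362/π) × (-0.2332 + 0.7895) = 433.54 × 0.5563 = 241.18 W/m².

241 W/m²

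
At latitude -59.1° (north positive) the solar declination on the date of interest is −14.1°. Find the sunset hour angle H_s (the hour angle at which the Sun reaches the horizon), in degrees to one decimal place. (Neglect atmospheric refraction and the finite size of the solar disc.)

cos H_s = −tan(-59.1°) · tan(-14.1°) = -0.4197, so H_s = arccos(-0.4197) = 114.82°.

114.8°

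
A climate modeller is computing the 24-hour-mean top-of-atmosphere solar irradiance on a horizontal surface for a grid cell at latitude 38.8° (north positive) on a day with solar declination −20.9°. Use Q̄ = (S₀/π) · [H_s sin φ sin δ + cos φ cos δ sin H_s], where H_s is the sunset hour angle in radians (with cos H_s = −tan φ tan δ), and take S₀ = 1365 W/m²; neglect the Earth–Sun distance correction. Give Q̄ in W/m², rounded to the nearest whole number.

179 W/m²

The sunset hour angle satisfies cos H_s = −tan φ tan δ = 0.3070, giving H_s = 72.12°. In radians, H_s = 1.2587.
H_s sin φ sin δ = 1.2587 × 0.6266 × -0.3567 = -0.2813.
cos φ cos δ sin H_s = 0.7793 × 0.9342 × 0.9517 = 0.6929.
Q̄ = (1365/π) × (-0.2813 + 0.6929) = 434.49 × 0.4116 = 178.84 W/m².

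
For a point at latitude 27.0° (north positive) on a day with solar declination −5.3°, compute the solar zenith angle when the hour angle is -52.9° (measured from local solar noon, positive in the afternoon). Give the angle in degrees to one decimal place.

60.4°

cos θ_z = sin(27.0°) sin(-5.3°) + cos(27.0°) cos(-5.3°) cos(-52.90°) = -0.0419 + 0.5352 = 0.4933.
θ_z = arccos(0.4933) = 60.44°.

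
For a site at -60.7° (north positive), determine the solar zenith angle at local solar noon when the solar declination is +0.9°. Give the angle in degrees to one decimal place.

61.6°

At local solar noon the hour angle is zero, so the zenith angle is |φ − δ| = |-60.7° − (0.9°)| = 61.6°.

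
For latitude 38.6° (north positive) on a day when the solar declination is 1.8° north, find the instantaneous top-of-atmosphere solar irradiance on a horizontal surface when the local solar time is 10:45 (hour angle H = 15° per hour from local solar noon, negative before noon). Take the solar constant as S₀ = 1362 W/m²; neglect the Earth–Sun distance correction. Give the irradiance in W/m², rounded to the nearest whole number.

1034 W/m²

Hour angle H = 15° × (10.75 − 12) = -18.75°.
cos θ_z = sin(38.6°) sin(1.8°) + cos(38.6°) cos(1.8°) cos(-18.75°) = 0.0196 + 0.7397 = 0.7593.
Top-of-atmosphere irradiance = S₀ cos θ_z = 1362 × 0.7593 = 1034.17 W/m².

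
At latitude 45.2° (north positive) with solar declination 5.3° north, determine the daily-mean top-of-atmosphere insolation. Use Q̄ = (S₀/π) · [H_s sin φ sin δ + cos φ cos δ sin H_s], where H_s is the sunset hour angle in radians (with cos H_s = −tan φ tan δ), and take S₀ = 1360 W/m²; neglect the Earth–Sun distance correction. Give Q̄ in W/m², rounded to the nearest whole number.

350 W/m²

The sunset hour angle satisfies cos H_s = −tan φ tan δ = -0.0934, giving H_s = 95.36°. In radians, H_s = 1.6643.
H_s sin φ sin δ = 1.6643 × 0.7096 × 0.0924 = 0.1091.
cos φ cos δ sin H_s = 0.7046 × 0.9957 × 0.9956 = 0.6985.
Q̄ = (1360/π) × (0.1091 + 0.6985) = 432.90 × 0.8076 = 349.61 W/m².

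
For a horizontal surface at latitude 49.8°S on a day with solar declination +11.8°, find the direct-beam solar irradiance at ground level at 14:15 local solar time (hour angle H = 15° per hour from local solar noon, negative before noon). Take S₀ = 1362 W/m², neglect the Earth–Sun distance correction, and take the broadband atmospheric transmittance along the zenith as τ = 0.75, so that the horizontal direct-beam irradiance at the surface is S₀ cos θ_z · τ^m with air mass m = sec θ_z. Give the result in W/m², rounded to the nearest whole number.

231 W/m²

Hour angle H = 15° × (14.25 − 12) = 33.75°.
cos θ_z = sin(-49.8°) sin(11.8°) + cos(-49.8°) cos(11.8°) cos(33.75°) = -0.1562 + 0.5253 = 0.3691.
Air mass m = 1/cos θ_z = 1/0.3691 = 2.709; τ^m = 0.75^2.709 = 0.4587.
Surface direct beam = 1362 × 0.3691 × 0.4587 = 230.60 W/m².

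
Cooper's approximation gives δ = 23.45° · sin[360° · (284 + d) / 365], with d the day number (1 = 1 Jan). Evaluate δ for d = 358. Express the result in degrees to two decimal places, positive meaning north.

360 × (284 + 358) / 365 = 633.205°; sin(633.205°) = -0.9984.
δ = 23.45 × -0.9984 = -23.412° ≈ -23.41°.

-23.41°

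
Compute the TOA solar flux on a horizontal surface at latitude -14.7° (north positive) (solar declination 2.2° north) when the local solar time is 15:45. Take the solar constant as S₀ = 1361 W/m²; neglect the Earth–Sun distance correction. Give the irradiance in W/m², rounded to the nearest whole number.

718 W/m²

Hour angle H = 15° × (15.75 − 12) = 56.25°.
With φ = -14.7°, δ = 2.2°, H = 56.25°: sin φ sin δ = -0.0097, cos φ cos δ cos H = 0.5370, so cos θ_z = 0.5273.
Top-of-atmosphere irradiance = S₀ cos θ_z = 1361 × 0.5273 = 717.66 W/m².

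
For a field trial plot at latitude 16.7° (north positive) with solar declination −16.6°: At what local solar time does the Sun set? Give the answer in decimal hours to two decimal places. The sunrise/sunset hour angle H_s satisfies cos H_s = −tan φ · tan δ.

−tan φ tan δ = −(0.3000)(-0.2981) = 0.0894; H_s = arccos(0.0894) = 84.87°.
Sunset is at 12 + H_s/15 = 12 + 5.658 = 17.658 h local solar time.

17.66 h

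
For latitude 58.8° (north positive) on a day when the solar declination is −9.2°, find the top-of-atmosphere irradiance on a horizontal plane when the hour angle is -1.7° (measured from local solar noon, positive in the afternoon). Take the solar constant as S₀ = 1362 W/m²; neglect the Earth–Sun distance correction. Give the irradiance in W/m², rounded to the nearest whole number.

cos θ_z = sin φ sin δ + cos φ cos δ cos H = (0.8554)(-0.1599) + (0.5180)(0.9871)(0.9996) = 0.3743.
Top-of-atmosphere irradiance = S₀ cos θ_z = 1362 × 0.3743 = 509.80 W/m².

510 W/m²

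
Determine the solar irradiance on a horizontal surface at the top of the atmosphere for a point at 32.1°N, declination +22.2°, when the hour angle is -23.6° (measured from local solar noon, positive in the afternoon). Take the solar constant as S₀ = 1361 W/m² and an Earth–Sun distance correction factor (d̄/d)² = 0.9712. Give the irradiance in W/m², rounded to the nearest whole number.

1215 W/m²

cos θ_z = sin(32.1°) sin(22.2°) + cos(32.1°) cos(22.2°) cos(-23.60°) = 0.2008 + 0.7187 = 0.9195.
Top-of-atmosphere irradiance = S₀ (d̄/d)² cos θ_z = 1361 × 0.9712 × 0.9195 = 1215.40 W/m².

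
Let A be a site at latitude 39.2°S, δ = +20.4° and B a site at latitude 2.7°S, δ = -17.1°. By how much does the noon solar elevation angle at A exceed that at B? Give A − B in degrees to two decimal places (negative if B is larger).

A: 90° − |-39.2 − (20.4)| = 30.40°.
B: 90° − |-2.7 − (-17.1)| = 75.60°.
A − B = 30.40 − 75.60 = -45.20°.

-45.20°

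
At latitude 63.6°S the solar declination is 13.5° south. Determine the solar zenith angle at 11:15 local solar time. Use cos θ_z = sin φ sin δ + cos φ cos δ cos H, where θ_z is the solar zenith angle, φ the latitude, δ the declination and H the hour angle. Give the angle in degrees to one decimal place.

50.7°

Hour angle H = 15° × (11.25 − 12) = -11.25°.
cos θ_z = sin φ sin δ + cos φ cos δ cos H = (-0.8957)(-0.2334) + (0.4446)(0.9724)(0.9808) = 0.6331.
θ_z = arccos(0.6331) = 50.72°.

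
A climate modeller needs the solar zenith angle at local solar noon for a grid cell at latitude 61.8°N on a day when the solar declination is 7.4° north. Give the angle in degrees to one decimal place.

54.4°

At local solar noon the hour angle is zero, so the zenith angle is |φ − δ| = |61.8° − (7.4°)| = 54.4°.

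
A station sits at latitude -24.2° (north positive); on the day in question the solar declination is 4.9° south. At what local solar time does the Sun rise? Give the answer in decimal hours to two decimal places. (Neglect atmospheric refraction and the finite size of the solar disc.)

5.85 h

The sunset hour angle satisfies cos H_s = −tan φ tan δ = -0.0385, giving H_s = 92.21°.
Sunrise is at 12 − H_s/15 = 12 − 6.147 = 5.853 h local solar time.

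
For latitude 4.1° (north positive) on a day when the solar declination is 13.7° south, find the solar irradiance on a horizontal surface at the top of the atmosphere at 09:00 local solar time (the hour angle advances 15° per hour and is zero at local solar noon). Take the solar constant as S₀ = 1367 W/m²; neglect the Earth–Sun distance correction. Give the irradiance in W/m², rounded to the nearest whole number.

Hour angle H = 15° × (9 − 12) = -45.00°.
cos θ_z = sin(4.1°) sin(-13.7°) + cos(4.1°) cos(-13.7°) cos(-45.00°) = -0.0169 + 0.6852 = 0.6683.
Top-of-atmosphere irradiance = S₀ cos θ_z = 1367 × 0.6683 = 913.57 W/m².

914 W/m²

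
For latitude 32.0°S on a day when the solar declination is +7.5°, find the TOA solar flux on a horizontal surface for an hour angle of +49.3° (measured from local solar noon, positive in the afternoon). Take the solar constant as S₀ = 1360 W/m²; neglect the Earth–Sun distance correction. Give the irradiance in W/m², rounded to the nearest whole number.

cos θ_z = sin φ sin δ + cos φ cos δ cos H = (-0.5299)(0.1305) + (0.8480)(0.9914)(0.6521) = 0.4791.
Top-of-atmosphere irradiance = S₀ cos θ_z = 1360 × 0.4791 = 651.58 W/m².

652 W/m²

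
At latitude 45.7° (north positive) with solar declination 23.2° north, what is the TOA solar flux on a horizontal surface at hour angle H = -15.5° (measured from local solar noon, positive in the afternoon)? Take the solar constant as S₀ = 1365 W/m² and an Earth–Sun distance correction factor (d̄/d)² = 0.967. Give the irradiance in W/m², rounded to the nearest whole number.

1189 W/m²

With φ = 45.7°, δ = 23.2°, H = -15.50°: sin φ sin δ = 0.2819, cos φ cos δ cos H = 0.6186, so cos θ_z = 0.9005.
Top-of-atmosphere irradiance = S₀ (d̄/d)² cos θ_z = 1365 × 0.967 × 0.9005 = 1188.62 W/m².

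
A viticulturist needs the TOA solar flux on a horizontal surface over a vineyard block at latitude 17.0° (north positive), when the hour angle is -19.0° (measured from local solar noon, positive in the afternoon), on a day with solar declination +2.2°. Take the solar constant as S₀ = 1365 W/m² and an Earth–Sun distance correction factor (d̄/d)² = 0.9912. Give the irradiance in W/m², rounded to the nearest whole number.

cos θ_z = sin φ sin δ + cos φ cos δ cos H = (0.2924)(0.0384) + (0.9563)(0.9993)(0.9455) = 0.9148.
Top-of-atmosphere irradiance = S₀ (d̄/d)² cos θ_z = 1365 × 0.9912 × 0.9148 = 1237.71 W/m².

1238 W/m²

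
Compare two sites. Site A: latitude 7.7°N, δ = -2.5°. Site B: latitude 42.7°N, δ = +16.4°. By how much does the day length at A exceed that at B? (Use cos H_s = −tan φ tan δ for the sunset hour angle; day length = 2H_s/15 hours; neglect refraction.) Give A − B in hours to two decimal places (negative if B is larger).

-2.15 h

A: H_s = arccos(−tan 7.7° · tan -2.5°) = 89.66°, so 2H_s/15 = 11.9547 h.
B: H_s = arccos(−tan 42.7° · tan 16.4°) = 105.76°, so 2H_s/15 = 14.1013 h.
A − B = 11.9547 − 14.1013 = -2.1466 h.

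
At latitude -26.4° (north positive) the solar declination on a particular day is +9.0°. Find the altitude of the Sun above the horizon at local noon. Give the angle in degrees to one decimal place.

At local solar noon the hour angle is zero, so the elevation is 90° − |φ − δ| = 90° − |-26.4° − (9.0°)| = 90° − 35.4° = 54.6°.

54.6°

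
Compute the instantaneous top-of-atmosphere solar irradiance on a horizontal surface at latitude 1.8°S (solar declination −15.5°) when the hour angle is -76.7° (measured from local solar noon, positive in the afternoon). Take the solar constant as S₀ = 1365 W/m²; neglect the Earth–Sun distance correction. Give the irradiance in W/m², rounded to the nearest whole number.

cos θ_z = sin(-1.8°) sin(-15.5°) + cos(-1.8°) cos(-15.5°) cos(-76.70°) = 0.0084 + 0.2216 = 0.2300.
Top-of-atmosphere irradiance = S₀ cos θ_z = 1365 × 0.2300 = 313.95 W/m².

314 W/m²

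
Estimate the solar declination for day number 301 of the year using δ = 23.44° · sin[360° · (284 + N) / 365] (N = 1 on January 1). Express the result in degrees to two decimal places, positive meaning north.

360 × (284 + 301) / 365 = 576.986°; sin(576.986°) = -0.6016.
δ = 23.44 × -0.6016 = -14.102° ≈ -14.10°.

-14.10°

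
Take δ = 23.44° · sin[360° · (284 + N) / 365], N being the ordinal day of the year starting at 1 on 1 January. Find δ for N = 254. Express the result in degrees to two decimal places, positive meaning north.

360 × (284 + 254) / 365 = 530.630°; sin(530.630°) = 0.1628.
δ = 23.44 × 0.1628 = 3.816° ≈ +3.82°.

+3.82°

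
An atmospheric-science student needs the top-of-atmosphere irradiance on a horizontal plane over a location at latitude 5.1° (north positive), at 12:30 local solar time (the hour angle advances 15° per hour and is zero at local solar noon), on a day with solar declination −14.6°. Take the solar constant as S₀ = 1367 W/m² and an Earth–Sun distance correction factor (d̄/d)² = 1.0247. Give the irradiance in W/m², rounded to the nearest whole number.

Hour angle H = 15° × (12.5 − 12) = 7.50°.
cos θ_z = sin(5.1°) sin(-14.6°) + cos(5.1°) cos(-14.6°) cos(7.50°) = -0.0224 + 0.9556 = 0.9332.
Top-of-atmosphere irradiance = S₀ (d̄/d)² cos θ_z = 1367 × 1.0247 × 0.9332 = 1307.19 W/m².

1307 W/m²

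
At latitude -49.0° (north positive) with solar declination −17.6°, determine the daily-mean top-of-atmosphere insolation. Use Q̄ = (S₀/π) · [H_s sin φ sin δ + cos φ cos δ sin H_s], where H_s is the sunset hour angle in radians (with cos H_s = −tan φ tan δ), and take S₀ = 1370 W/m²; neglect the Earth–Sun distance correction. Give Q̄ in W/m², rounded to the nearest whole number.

cos H_s = −tan(-49.0°) · tan(-17.6°) = -0.3649, so H_s = arccos(-0.3649) = 111.40°. In radians, H_s = 1.9443.
H_s sin φ sin δ = 1.9443 × -0.7547 × -0.3024 = 0.4437.
cos φ cos δ sin H_s = 0.6561 × 0.9532 × 0.9311 = 0.5823.
Q̄ = (1370/π) × (0.4437 + 0.5823) = 436.08 × 1.0260 = 447.42 W/m².

447 W/m²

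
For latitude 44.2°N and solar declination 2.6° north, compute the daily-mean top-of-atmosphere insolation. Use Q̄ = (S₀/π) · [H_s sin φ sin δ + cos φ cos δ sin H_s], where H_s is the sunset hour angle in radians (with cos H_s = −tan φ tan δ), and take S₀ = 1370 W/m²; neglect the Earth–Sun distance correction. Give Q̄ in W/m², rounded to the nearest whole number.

334 W/m²

−tan φ tan δ = −(0.9725)(0.0454) = -0.0442; H_s = arccos(-0.0442) = 92.53°. In radians, H_s = 1.6150.
H_s sin φ sin δ = 1.6150 × 0.6972 × 0.0454 = 0.0511.
cos φ cos δ sin H_s = 0.7169 × 0.9990 × 0.9990 = 0.7155.
Q̄ = (1370/π) × (0.0511 + 0.7155) = 436.08 × 0.7666 = 334.30 W/m².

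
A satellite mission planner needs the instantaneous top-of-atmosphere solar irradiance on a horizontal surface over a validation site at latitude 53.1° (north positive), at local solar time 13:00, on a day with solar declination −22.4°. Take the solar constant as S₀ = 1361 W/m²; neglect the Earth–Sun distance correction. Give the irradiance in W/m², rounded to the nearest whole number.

315 W/m²

Hour angle H = 15° × (13 − 12) = 15.00°.
With φ = 53.1°, δ = -22.4°, H = 15.00°: sin φ sin δ = -0.3047, cos φ cos δ cos H = 0.5362, so cos θ_z = 0.2315.
Top-of-atmosphere irradiance = S₀ cos θ_z = 1361 × 0.2315 = 315.07 W/m².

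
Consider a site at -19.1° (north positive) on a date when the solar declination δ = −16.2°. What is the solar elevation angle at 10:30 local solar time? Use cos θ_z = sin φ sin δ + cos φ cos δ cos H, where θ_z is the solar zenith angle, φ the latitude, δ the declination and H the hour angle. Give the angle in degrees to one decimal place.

Hour angle H = 15° × (10.5 − 12) = -22.50°.
cos θ_z = sin φ sin δ + cos φ cos δ cos H = (-0.3272)(-0.2790) + (0.9449)(0.9603)(0.9239) = 0.9296.
θ_z = arccos(0.9296) = 21.63°, so the elevation is 90° − 21.63° = 68.37°.

68.4°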